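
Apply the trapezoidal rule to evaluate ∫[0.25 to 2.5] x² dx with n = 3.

f(x) = x²
a = 0.25, b = 2.5, n = 3
h = (b - a)/n = 0.750000

Trapezoidal rule: (h/2)[f(x₀) + 2f(x₁) + 2f(x₂) + ... + f(xₙ)]

x_0 = 0.2500, f(x_0) = 0.062500, coefficient = 1
x_1 = 1.0000, f(x_1) = 1.000000, coefficient = 2
x_2 = 1.7500, f(x_2) = 3.062500, coefficient = 2
x_3 = 2.5000, f(x_3) = 6.250000, coefficient = 1

I ≈ (0.750000/2) × 14.437500 = 5.414062
Exact value: 5.203125
Error: 0.210938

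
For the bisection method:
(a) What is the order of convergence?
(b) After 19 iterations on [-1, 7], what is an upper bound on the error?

(a) Bisection has linear (order 1) convergence; the error is halved each step.

(b) Error bound = (b-a)/2^n = (7 - (-1))/2^{19}
    = 8/2^{19}

(a) 1 (linear); (b) error ≤ 1.53e-05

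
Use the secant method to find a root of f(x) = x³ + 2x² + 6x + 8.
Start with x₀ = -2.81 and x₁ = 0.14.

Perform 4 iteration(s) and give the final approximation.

f(x) = x³ + 2x² + 6x + 8
x₀ = -2.81, x₁ = 0.14

Secant formula: x_{n+1} = x_n - f(x_n)(x_n - x_{n-1})/(f(x_n) - f(x_{n-1}))

Iteration 1:
  f(-2.810000) = -15.255841
  f(0.140000) = 8.881944
  x_2 = 0.140000 - 8.881944×(0.140000 - (-2.810000))/(8.881944 - (-15.255841))
       = -0.945507
Iteration 2:
  f(0.140000) = 8.881944
  f(-0.945507) = 3.269657
  x_3 = -0.945507 - 3.269657×(-0.945507 - 0.140000)/(3.269657 - 8.881944)
       = -1.577912
Iteration 3:
  f(-0.945507) = 3.269657
  f(-1.577912) = -0.416552
  x_4 = -1.577912 - (-0.416552)×(-1.577912 - (-0.945507))/(-0.416552 - 3.269657)
       = -1.506448
Iteration 4:
  f(-1.577912) = -0.416552
  f(-1.506448) = 0.081371
  x_5 = -1.506448 - 0.081371×(-1.506448 - (-1.577912))/(0.081371 - (-0.416552))
       = -1.518127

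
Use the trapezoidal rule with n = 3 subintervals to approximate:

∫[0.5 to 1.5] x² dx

f(x) = x²
a = 0.5, b = 1.5, n = 3
h = (b - a)/n = 0.333333

Trapezoidal rule: (h/2)[f(x₀) + 2f(x₁) + 2f(x₂) + ... + f(xₙ)]

x_0 = 0.5000, f(x_0) = 0.250000, coefficient = 1
x_1 = 0.8333, f(x_1) = 0.694444, coefficient = 2
x_2 = 1.1667, f(x_2) = 1.361111, coefficient = 2
x_3 = 1.5000, f(x_3) = 2.250000, coefficient = 1

I ≈ (0.333333/2) × 6.611111 = 1.101852
Exact value: 1.083333
Error: 0.018519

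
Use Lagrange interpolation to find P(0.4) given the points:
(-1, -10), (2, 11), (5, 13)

Lagrange interpolation formula:
P(x) = Σ yᵢ × Lᵢ(x)
where Lᵢ(x) = Π_{j≠i} (x - xⱼ)/(xᵢ - xⱼ)

L_0(0.4) = (0.4 - 2)/(-1 - 2) × (0.4 - 5)/(-1 - 5) = 0.408889
L_1(0.4) = (0.4 - (-1))/(2 - (-1)) × (0.4 - 5)/(2 - 5) = 0.715556
L_2(0.4) = (0.4 - (-1))/(5 - (-1)) × (0.4 - 2)/(5 - 2) = -0.124444

P(0.4) = (-10)×L_0(0.4) + 11×L_1(0.4) + 13×L_2(0.4)
P(0.4) = 2.164444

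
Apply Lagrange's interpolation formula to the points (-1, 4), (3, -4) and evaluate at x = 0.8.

Lagrange interpolation formula:
P(x) = Σ yᵢ × Lᵢ(x)
where Lᵢ(x) = Π_{j≠i} (x - xⱼ)/(xᵢ - xⱼ)

L_0(0.8) = (0.8 - 3)/(-1 - 3) = 0.550000
L_1(0.8) = (0.8 - (-1))/(3 - (-1)) = 0.450000

P(0.8) = 4×L_0(0.8) + (-4)×L_1(0.8)
P(0.8) = 0.400000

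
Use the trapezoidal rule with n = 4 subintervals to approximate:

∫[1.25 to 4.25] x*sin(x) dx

f(x) = x*sin(x)
a = 1.25, b = 4.25, n = 4
h = (b - a)/n = 0.750000

Trapezoidal rule: (h/2)[f(x₀) + 2f(x₁) + 2f(x₂) + ... + f(xₙ)]

x_0 = 1.2500, f(x_0) = 1.186231, coefficient = 1
x_1 = 2.0000, f(x_1) = 1.818595, coefficient = 2
x_2 = 2.7500, f(x_2) = 1.049568, coefficient = 2
x_3 = 3.5000, f(x_3) = -1.227741, coefficient = 2
x_4 = 4.2500, f(x_4) = -3.803705, coefficient = 1

I ≈ (0.750000/2) × 0.663369 = 0.248763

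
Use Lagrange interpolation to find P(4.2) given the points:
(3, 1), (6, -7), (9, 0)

Lagrange interpolation formula:
P(x) = Σ yᵢ × Lᵢ(x)
where Lᵢ(x) = Π_{j≠i} (x - xⱼ)/(xᵢ - xⱼ)

L_0(4.2) = (4.2 - 6)/(3 - 6) × (4.2 - 9)/(3 - 9) = 0.480000
L_1(4.2) = (4.2 - 3)/(6 - 3) × (4.2 - 9)/(6 - 9) = 0.640000
L_2(4.2) = (4.2 - 3)/(9 - 3) × (4.2 - 6)/(9 - 6) = -0.120000

P(4.2) = 1×L_0(4.2) + (-7)×L_1(4.2) + 0×L_2(4.2)
P(4.2) = -4.000000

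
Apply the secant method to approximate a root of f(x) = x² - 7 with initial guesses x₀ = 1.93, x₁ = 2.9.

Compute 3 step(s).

f(x) = x² - 7
x₀ = 1.93, x₁ = 2.9

Secant formula: x_{n+1} = x_n - f(x_n)(x_n - x_{n-1})/(f(x_n) - f(x_{n-1}))

Iteration 1:
  f(1.930000) = -3.275100
  f(2.900000) = 1.410000
  x_2 = 2.900000 - 1.410000×(2.900000 - 1.930000)/(1.410000 - (-3.275100))
       = 2.608075
Iteration 2:
  f(2.900000) = 1.410000
  f(2.608075) = -0.197947
  x_3 = 2.608075 - (-0.197947)×(2.608075 - 2.900000)/(-0.197947 - 1.410000)
       = 2.644012
Iteration 3:
  f(2.608075) = -0.197947
  f(2.644012) = -0.009200
  x_4 = 2.644012 - (-0.009200)×(2.644012 - 2.608075)/(-0.009200 - (-0.197947))
       = 2.645764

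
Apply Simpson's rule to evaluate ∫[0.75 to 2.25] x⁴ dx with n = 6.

f(x) = x⁴
a = 0.75, b = 2.25, n = 6
h = (b - a)/n = 0.250000

Simpson's rule: (h/3)[f(x₀) + 4f(x₁) + 2f(x₂) + ... + f(xₙ)]

x_0 = 0.7500, f(x_0) = 0.316406, coefficient = 1
x_1 = 1.0000, f(x_1) = 1.000000, coefficient = 4
x_2 = 1.2500, f(x_2) = 2.441406, coefficient = 2
x_3 = 1.5000, f(x_3) = 5.062500, coefficient = 4
x_4 = 1.7500, f(x_4) = 9.378906, coefficient = 2
x_5 = 2.0000, f(x_5) = 16.000000, coefficient = 4
x_6 = 2.2500, f(x_6) = 25.628906, coefficient = 1

I ≈ (0.250000/3) × 137.835938 = 11.486328
Exact value: 11.485547
Error: 0.000781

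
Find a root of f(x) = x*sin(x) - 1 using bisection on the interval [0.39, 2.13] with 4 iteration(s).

f(x) = x*sin(x) - 1
Initial interval: [0.39, 2.13]

Iteration 1:
  c_1 = (0.390000 + 2.130000)/2 = 1.260000
  f(c_1) = f(1.260000) = 0.199634
  f(a) × f(c) < 0, new interval: [0.390000, 1.260000]
Iteration 2:
  c_2 = (0.390000 + 1.260000)/2 = 0.825000
  f(c_2) = f(0.825000) = -0.393998
  f(a) × f(c) ≥ 0, new interval: [0.825000, 1.260000]
Iteration 3:
  c_3 = (0.825000 + 1.260000)/2 = 1.042500
  f(c_3) = f(1.042500) = -0.099627
  f(a) × f(c) ≥ 0, new interval: [1.042500, 1.260000]
Iteration 4:
  c_4 = (1.042500 + 1.260000)/2 = 1.151250
  f(c_4) = f(1.151250) = 0.051407
  f(a) × f(c) < 0, new interval: [1.042500, 1.151250]

After 4 iteration(s), the approximation is c_4 = 1.151250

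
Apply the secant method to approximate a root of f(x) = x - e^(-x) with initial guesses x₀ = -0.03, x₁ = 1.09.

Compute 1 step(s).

f(x) = x - e^(-x)
x₀ = -0.03, x₁ = 1.09

Secant formula: x_{n+1} = x_n - f(x_n)(x_n - x_{n-1})/(f(x_n) - f(x_{n-1}))

Iteration 1:
  f(-0.030000) = -1.060455
  f(1.090000) = 0.753784
  x_2 = 1.090000 - 0.753784×(1.090000 - (-0.030000))/(0.753784 - (-1.060455))
       = 0.624660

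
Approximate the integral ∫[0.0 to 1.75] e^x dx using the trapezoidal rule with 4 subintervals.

f(x) = e^x
a = 0.0, b = 1.75, n = 4
h = (b - a)/n = 0.437500

Trapezoidal rule: (h/2)[f(x₀) + 2f(x₁) + 2f(x₂) + ... + f(xₙ)]

x_0 = 0.0000, f(x_0) = 1.000000, coefficient = 1
x_1 = 0.4375, f(x_1) = 1.548830, coefficient = 2
x_2 = 0.8750, f(x_2) = 2.398875, coefficient = 2
x_3 = 1.3125, f(x_3) = 3.715451, coefficient = 2
x_4 = 1.7500, f(x_4) = 5.754603, coefficient = 1

I ≈ (0.437500/2) × 22.080915 = 4.830200
Exact value: 4.754603
Error: 0.075598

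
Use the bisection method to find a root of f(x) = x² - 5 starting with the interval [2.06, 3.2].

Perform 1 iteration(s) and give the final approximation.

f(x) = x² - 5
Initial interval: [2.06, 3.2]

Iteration 1:
  c_1 = (2.060000 + 3.200000)/2 = 2.630000
  f(c_1) = f(2.630000) = 1.916900
  f(a) × f(c) < 0, new interval: [2.060000, 2.630000]

After 1 iteration(s), the approximation is c_1 = 2.630000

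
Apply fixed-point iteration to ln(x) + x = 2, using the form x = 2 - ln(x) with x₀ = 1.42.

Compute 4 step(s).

Equation: ln(x) + x = 2
Fixed-point form: x = 2 - ln(x)
x₀ = 1.42

x_1 = g(1.420000) = 1.649343
x_2 = g(1.649343) = 1.499623
x_3 = g(1.499623) = 1.594786
x_4 = g(1.594786) = 1.533260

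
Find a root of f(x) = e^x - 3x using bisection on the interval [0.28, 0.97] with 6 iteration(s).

f(x) = e^x - 3x
Initial interval: [0.28, 0.97]

Iteration 1:
  c_1 = (0.280000 + 0.970000)/2 = 0.625000
  f(c_1) = f(0.625000) = -0.006754
  f(a) × f(c) < 0, new interval: [0.280000, 0.625000]
Iteration 2:
  c_2 = (0.280000 + 0.625000)/2 = 0.452500
  f(c_2) = f(0.452500) = 0.214738
  f(a) × f(c) ≥ 0, new interval: [0.452500, 0.625000]
Iteration 3:
  c_3 = (0.452500 + 0.625000)/2 = 0.538750
  f(c_3) = f(0.538750) = 0.097613
  f(a) × f(c) ≥ 0, new interval: [0.538750, 0.625000]
Iteration 4:
  c_4 = (0.538750 + 0.625000)/2 = 0.581875
  f(c_4) = f(0.581875) = 0.043765
  f(a) × f(c) ≥ 0, new interval: [0.581875, 0.625000]
Iteration 5:
  c_5 = (0.581875 + 0.625000)/2 = 0.603438
  f(c_5) = f(0.603438) = 0.018081
  f(a) × f(c) ≥ 0, new interval: [0.603438, 0.625000]
Iteration 6:
  c_6 = (0.603438 + 0.625000)/2 = 0.614219
  f(c_6) = f(0.614219) = 0.005556
  f(a) × f(c) ≥ 0, new interval: [0.614219, 0.625000]

After 6 iteration(s), the approximation is c_6 = 0.614219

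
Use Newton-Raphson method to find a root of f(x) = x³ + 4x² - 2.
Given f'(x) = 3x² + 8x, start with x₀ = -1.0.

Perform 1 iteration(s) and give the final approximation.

f(x) = x³ + 4x² - 2
f'(x) = 3x² + 8x
x₀ = -1.0

Newton-Raphson formula: x_{n+1} = x_n - f(x_n)/f'(x_n)

Iteration 1:
  f(-1.000000) = 1.000000
  f'(-1.000000) = -5.000000
  x_1 = -1.000000 - 1.000000/(-5.000000) = -0.800000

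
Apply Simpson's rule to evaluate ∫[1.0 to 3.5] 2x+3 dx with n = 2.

f(x) = 2x+3
a = 1.0, b = 3.5, n = 2
h = (b - a)/n = 1.250000

Simpson's rule: (h/3)[f(x₀) + 4f(x₁) + 2f(x₂) + ... + f(xₙ)]

x_0 = 1.0000, f(x_0) = 5.000000, coefficient = 1
x_1 = 2.2500, f(x_1) = 7.500000, coefficient = 4
x_2 = 3.5000, f(x_2) = 10.000000, coefficient = 1

I ≈ (1.250000/3) × 45.000000 = 18.750000
Exact value: 18.750000
Error: 0.000000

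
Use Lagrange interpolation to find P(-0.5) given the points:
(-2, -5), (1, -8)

Lagrange interpolation formula:
P(x) = Σ yᵢ × Lᵢ(x)
where Lᵢ(x) = Π_{j≠i} (x - xⱼ)/(xᵢ - xⱼ)

L_0(-0.5) = (-0.5 - 1)/(-2 - 1) = 0.500000
L_1(-0.5) = (-0.5 - (-2))/(1 - (-2)) = 0.500000

P(-0.5) = (-5)×L_0(-0.5) + (-8)×L_1(-0.5)
P(-0.5) = -6.500000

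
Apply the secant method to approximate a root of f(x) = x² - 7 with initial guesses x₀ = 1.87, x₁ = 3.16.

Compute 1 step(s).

f(x) = x² - 7
x₀ = 1.87, x₁ = 3.16

Secant formula: x_{n+1} = x_n - f(x_n)(x_n - x_{n-1})/(f(x_n) - f(x_{n-1}))

Iteration 1:
  f(1.870000) = -3.503100
  f(3.160000) = 2.985600
  x_2 = 3.160000 - 2.985600×(3.160000 - 1.870000)/(2.985600 - (-3.503100))
       = 2.566441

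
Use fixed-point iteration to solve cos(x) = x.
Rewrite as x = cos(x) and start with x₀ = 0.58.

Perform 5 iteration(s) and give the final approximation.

Equation: cos(x) = x
Fixed-point form: x = cos(x)
x₀ = 0.58

x_1 = g(0.580000) = 0.836463
x_2 = g(0.836463) = 0.670093
x_3 = g(0.670093) = 0.783764
x_4 = g(0.783764) = 0.708261
x_5 = g(0.708261) = 0.759494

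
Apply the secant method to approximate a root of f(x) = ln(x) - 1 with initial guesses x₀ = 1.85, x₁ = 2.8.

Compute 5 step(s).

f(x) = ln(x) - 1
x₀ = 1.85, x₁ = 2.8

Secant formula: x_{n+1} = x_n - f(x_n)(x_n - x_{n-1})/(f(x_n) - f(x_{n-1}))

Iteration 1:
  f(1.850000) = -0.384814
  f(2.800000) = 0.029619
  x_2 = 2.800000 - 0.029619×(2.800000 - 1.850000)/(0.029619 - (-0.384814))
       = 2.732104
Iteration 2:
  f(2.800000) = 0.029619
  f(2.732104) = 0.005072
  x_3 = 2.732104 - 0.005072×(2.732104 - 2.800000)/(0.005072 - 0.029619)
       = 2.718075
Iteration 3:
  f(2.732104) = 0.005072
  f(2.718075) = -0.000076
  x_4 = 2.718075 - (-0.000076)×(2.718075 - 2.732104)/(-0.000076 - 0.005072)
       = 2.718282
Iteration 4:
  f(2.718075) = -0.000076
  f(2.718282) = 0.000000
  x_5 = 2.718282 - 0.000000×(2.718282 - 2.718075)/(0.000000 - (-0.000076))
       = 2.718282
Iteration 5:
  f(2.718282) = 0.000000
  f(2.718282) = 0.000000
  x_6 = 2.718282 - 0.000000×(2.718282 - 2.718282)/(0.000000 - 0.000000)
       = 2.718282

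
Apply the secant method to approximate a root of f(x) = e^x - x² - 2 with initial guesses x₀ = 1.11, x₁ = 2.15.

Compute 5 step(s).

f(x) = e^x - x² - 2
x₀ = 1.11, x₁ = 2.15

Secant formula: x_{n+1} = x_n - f(x_n)(x_n - x_{n-1})/(f(x_n) - f(x_{n-1}))

Iteration 1:
  f(1.110000) = -0.197742
  f(2.150000) = 1.962358
  x_2 = 2.150000 - 1.962358×(2.150000 - 1.110000)/(1.962358 - (-0.197742))
       = 1.205205
Iteration 2:
  f(2.150000) = 1.962358
  f(1.205205) = -0.115076
  x_3 = 1.205205 - (-0.115076)×(1.205205 - 2.150000)/(-0.115076 - 1.962358)
       = 1.257540
Iteration 3:
  f(1.205205) = -0.115076
  f(1.257540) = -0.064647
  x_4 = 1.257540 - (-0.064647)×(1.257540 - 1.205205)/(-0.064647 - (-0.115076))
       = 1.324631
Iteration 4:
  f(1.257540) = -0.064647
  f(1.324631) = 0.006150
  x_5 = 1.324631 - 0.006150×(1.324631 - 1.257540)/(0.006150 - (-0.064647))
       = 1.318803
Iteration 5:
  f(1.324631) = 0.006150
  f(1.318803) = -0.000298
  x_6 = 1.318803 - (-0.000298)×(1.318803 - 1.324631)/(-0.000298 - 0.006150)
       = 1.319072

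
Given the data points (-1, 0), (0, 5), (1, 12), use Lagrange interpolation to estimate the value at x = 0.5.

Lagrange interpolation formula:
P(x) = Σ yᵢ × Lᵢ(x)
where Lᵢ(x) = Π_{j≠i} (x - xⱼ)/(xᵢ - xⱼ)

L_0(0.5) = (0.5 - 0)/(-1 - 0) × (0.5 - 1)/(-1 - 1) = -0.125000
L_1(0.5) = (0.5 - (-1))/(0 - (-1)) × (0.5 - 1)/(0 - 1) = 0.750000
L_2(0.5) = (0.5 - (-1))/(1 - (-1)) × (0.5 - 0)/(1 - 0) = 0.375000

P(0.5) = 0×L_0(0.5) + 5×L_1(0.5) + 12×L_2(0.5)
P(0.5) = 8.250000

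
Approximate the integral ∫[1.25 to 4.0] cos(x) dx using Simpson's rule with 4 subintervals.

f(x) = cos(x)
a = 1.25, b = 4.0, n = 4
h = (b - a)/n = 0.687500

Simpson's rule: (h/3)[f(x₀) + 4f(x₁) + 2f(x₂) + ... + f(xₙ)]

x_0 = 1.2500, f(x_0) = 0.315322, coefficient = 1
x_1 = 1.9375, f(x_1) = -0.358540, coefficient = 4
x_2 = 2.6250, f(x_2) = -0.869507, coefficient = 2
x_3 = 3.3125, f(x_3) = -0.985431, coefficient = 4
x_4 = 4.0000, f(x_4) = -0.653644, coefficient = 1

I ≈ (0.687500/3) × -7.453220 = -1.708030
Exact value: -1.705787
Error: 0.002242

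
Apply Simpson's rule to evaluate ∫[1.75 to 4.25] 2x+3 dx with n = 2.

f(x) = 2x+3
a = 1.75, b = 4.25, n = 2
h = (b - a)/n = 1.250000

Simpson's rule: (h/3)[f(x₀) + 4f(x₁) + 2f(x₂) + ... + f(xₙ)]

x_0 = 1.7500, f(x_0) = 6.500000, coefficient = 1
x_1 = 3.0000, f(x_1) = 9.000000, coefficient = 4
x_2 = 4.2500, f(x_2) = 11.500000, coefficient = 1

I ≈ (1.250000/3) × 54.000000 = 22.500000
Exact value: 22.500000
Error: 0.000000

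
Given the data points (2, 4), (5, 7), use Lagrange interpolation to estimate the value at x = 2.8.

Lagrange interpolation formula:
P(x) = Σ yᵢ × Lᵢ(x)
where Lᵢ(x) = Π_{j≠i} (x - xⱼ)/(xᵢ - xⱼ)

L_0(2.8) = (2.8 - 5)/(2 - 5) = 0.733333
L_1(2.8) = (2.8 - 2)/(5 - 2) = 0.266667

P(2.8) = 4×L_0(2.8) + 7×L_1(2.8)
P(2.8) = 4.800000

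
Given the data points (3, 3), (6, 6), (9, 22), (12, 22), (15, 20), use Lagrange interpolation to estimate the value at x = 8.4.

Lagrange interpolation formula:
P(x) = Σ yᵢ × Lᵢ(x)
where Lᵢ(x) = Π_{j≠i} (x - xⱼ)/(xᵢ - xⱼ)

L_0(8.4) = (8.4 - 6)/(3 - 6) × (8.4 - 9)/(3 - 9) × (8.4 - 12)/(3 - 12) × (8.4 - 15)/(3 - 15) = -0.017600
L_1(8.4) = (8.4 - 3)/(6 - 3) × (8.4 - 9)/(6 - 9) × (8.4 - 12)/(6 - 12) × (8.4 - 15)/(6 - 15) = 0.158400
L_2(8.4) = (8.4 - 3)/(9 - 3) × (8.4 - 6)/(9 - 6) × (8.4 - 12)/(9 - 12) × (8.4 - 15)/(9 - 15) = 0.950400
L_3(8.4) = (8.4 - 3)/(12 - 3) × (8.4 - 6)/(12 - 6) × (8.4 - 9)/(12 - 9) × (8.4 - 15)/(12 - 15) = -0.105600
L_4(8.4) = (8.4 - 3)/(15 - 3) × (8.4 - 6)/(15 - 6) × (8.4 - 9)/(15 - 9) × (8.4 - 12)/(15 - 12) = 0.014400

P(8.4) = 3×L_0(8.4) + 6×L_1(8.4) + 22×L_2(8.4) + 22×L_3(8.4) + 20×L_4(8.4)
P(8.4) = 19.771200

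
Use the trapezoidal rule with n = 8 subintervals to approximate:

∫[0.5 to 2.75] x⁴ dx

f(x) = x⁴
a = 0.5, b = 2.75, n = 8
h = (b - a)/n = 0.281250

Trapezoidal rule: (h/2)[f(x₀) + 2f(x₁) + 2f(x₂) + ... + f(xₙ)]

x_0 = 0.5000, f(x_0) = 0.062500, coefficient = 1
x_1 = 0.7812, f(x_1) = 0.372529, coefficient = 2
x_2 = 1.0625, f(x_2) = 1.274429, coefficient = 2
x_3 = 1.3438, f(x_3) = 3.260423, coefficient = 2
x_4 = 1.6250, f(x_4) = 6.972900, coefficient = 2
x_5 = 1.9062, f(x_5) = 13.204423, coefficient = 2
x_6 = 2.1875, f(x_6) = 22.897720, coefficient = 2
x_7 = 2.4688, f(x_7) = 37.145692, coefficient = 2
x_8 = 2.7500, f(x_8) = 57.191406, coefficient = 1

I ≈ (0.281250/2) × 227.510139 = 31.993613
Exact value: 31.449023
Error: 0.544590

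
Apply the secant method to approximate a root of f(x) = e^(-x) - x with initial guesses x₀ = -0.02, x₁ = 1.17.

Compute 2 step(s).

f(x) = e^(-x) - x
x₀ = -0.02, x₁ = 1.17

Secant formula: x_{n+1} = x_n - f(x_n)(x_n - x_{n-1})/(f(x_n) - f(x_{n-1}))

Iteration 1:
  f(-0.020000) = 1.040201
  f(1.170000) = -0.859633
  x_2 = 1.170000 - (-0.859633)×(1.170000 - (-0.020000))/(-0.859633 - 1.040201)
       = 0.631551
Iteration 2:
  f(1.170000) = -0.859633
  f(0.631551) = -0.099785
  x_3 = 0.631551 - (-0.099785)×(0.631551 - 1.170000)/(-0.099785 - (-0.859633))
       = 0.560841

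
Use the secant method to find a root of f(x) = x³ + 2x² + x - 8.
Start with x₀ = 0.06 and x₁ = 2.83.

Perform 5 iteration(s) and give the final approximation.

f(x) = x³ + 2x² + x - 8
x₀ = 0.06, x₁ = 2.83

Secant formula: x_{n+1} = x_n - f(x_n)(x_n - x_{n-1})/(f(x_n) - f(x_{n-1}))

Iteration 1:
  f(0.060000) = -7.932584
  f(2.830000) = 33.512987
  x_2 = 2.830000 - 33.512987×(2.830000 - 0.060000)/(33.512987 - (-7.932584))
       = 0.590171
Iteration 2:
  f(2.830000) = 33.512987
  f(0.590171) = -6.507666
  x_3 = 0.590171 - (-6.507666)×(0.590171 - 2.830000)/(-6.507666 - 33.512987)
       = 0.954385
Iteration 3:
  f(0.590171) = -6.507666
  f(0.954385) = -4.354613
  x_4 = 0.954385 - (-4.354613)×(0.954385 - 0.590171)/(-4.354613 - (-6.507666))
       = 1.691017
Iteration 4:
  f(0.954385) = -4.354613
  f(1.691017) = 4.245622
  x_5 = 1.691017 - 4.245622×(1.691017 - 0.954385)/(4.245622 - (-4.354613))
       = 1.327369
Iteration 5:
  f(1.691017) = 4.245622
  f(1.327369) = -0.810117
  x_6 = 1.327369 - (-0.810117)×(1.327369 - 1.691017)/(-0.810117 - 4.245622)
       = 1.385639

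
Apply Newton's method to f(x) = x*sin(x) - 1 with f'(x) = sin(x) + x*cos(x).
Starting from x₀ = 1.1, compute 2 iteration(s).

f(x) = x*sin(x) - 1
f'(x) = sin(x) + x*cos(x)
x₀ = 1.1

Newton-Raphson formula: x_{n+1} = x_n - f(x_n)/f'(x_n)

Iteration 1:
  f(1.100000) = -0.019672
  f'(1.100000) = 1.390163
  x_1 = 1.100000 - (-0.019672)/1.390163 = 1.114151
Iteration 2:
  f(1.114151) = -0.000009
  f'(1.114151) = 1.388810
  x_2 = 1.114151 - (-0.000009)/1.388810 = 1.114157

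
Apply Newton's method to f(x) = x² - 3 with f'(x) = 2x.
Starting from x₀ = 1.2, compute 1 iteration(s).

f(x) = x² - 3
f'(x) = 2x
x₀ = 1.2

Newton-Raphson formula: x_{n+1} = x_n - f(x_n)/f'(x_n)

Iteration 1:
  f(1.200000) = -1.560000
  f'(1.200000) = 2.400000
  x_1 = 1.200000 - (-1.560000)/2.400000 = 1.850000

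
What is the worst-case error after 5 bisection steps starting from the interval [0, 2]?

Bisection error bound: |error| ≤ (b-a)/2^n
|error| ≤ (2 - 0)/2^5 = 2/2^5
|error| ≤ 0.0625000000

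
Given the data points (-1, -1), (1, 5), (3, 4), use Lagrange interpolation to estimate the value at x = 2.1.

Lagrange interpolation formula:
P(x) = Σ yᵢ × Lᵢ(x)
where Lᵢ(x) = Π_{j≠i} (x - xⱼ)/(xᵢ - xⱼ)

L_0(2.1) = (2.1 - 1)/(-1 - 1) × (2.1 - 3)/(-1 - 3) = -0.123750
L_1(2.1) = (2.1 - (-1))/(1 - (-1)) × (2.1 - 3)/(1 - 3) = 0.697500
L_2(2.1) = (2.1 - (-1))/(3 - (-1)) × (2.1 - 1)/(3 - 1) = 0.426250

P(2.1) = (-1)×L_0(2.1) + 5×L_1(2.1) + 4×L_2(2.1)
P(2.1) = 5.316250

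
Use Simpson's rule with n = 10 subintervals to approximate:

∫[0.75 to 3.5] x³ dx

f(x) = x³
a = 0.75, b = 3.5, n = 10
h = (b - a)/n = 0.275000

Simpson's rule: (h/3)[f(x₀) + 4f(x₁) + 2f(x₂) + ... + f(xₙ)]

x_0 = 0.7500, f(x_0) = 0.421875, coefficient = 1
x_1 = 1.0250, f(x_1) = 1.076891, coefficient = 4
x_2 = 1.3000, f(x_2) = 2.197000, coefficient = 2
x_3 = 1.5750, f(x_3) = 3.906984, coefficient = 4
x_4 = 1.8500, f(x_4) = 6.331625, coefficient = 2
x_5 = 2.1250, f(x_5) = 9.595703, coefficient = 4
x_6 = 2.4000, f(x_6) = 13.824000, coefficient = 2
x_7 = 2.6750, f(x_7) = 19.141297, coefficient = 4
x_8 = 2.9500, f(x_8) = 25.672375, coefficient = 2
x_9 = 3.2250, f(x_9) = 33.542016, coefficient = 4
x_10 = 3.5000, f(x_10) = 42.875000, coefficient = 1

I ≈ (0.275000/3) × 408.398438 = 37.436523
Exact value: 37.436523
Error: 0.000000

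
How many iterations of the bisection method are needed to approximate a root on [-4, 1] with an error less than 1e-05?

We need (b-a)/2^n ≤ 1e-05
(1 - (-4))/2^n ≤ 1e-05
5/2^n ≤ 1e-05
2^n ≥ 500000
n ≥ log₂(500000) = 18.93
n ≥ 19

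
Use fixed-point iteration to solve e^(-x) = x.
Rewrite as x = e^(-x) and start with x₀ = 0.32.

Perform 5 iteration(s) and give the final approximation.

Equation: e^(-x) = x
Fixed-point form: x = e^(-x)
x₀ = 0.32

x_1 = g(0.320000) = 0.726149
x_2 = g(0.726149) = 0.483768
x_3 = g(0.483768) = 0.616456
x_4 = g(0.616456) = 0.539854
x_5 = g(0.539854) = 0.582833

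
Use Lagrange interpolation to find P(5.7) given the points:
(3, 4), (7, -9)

Lagrange interpolation formula:
P(x) = Σ yᵢ × Lᵢ(x)
where Lᵢ(x) = Π_{j≠i} (x - xⱼ)/(xᵢ - xⱼ)

L_0(5.7) = (5.7 - 7)/(3 - 7) = 0.325000
L_1(5.7) = (5.7 - 3)/(7 - 3) = 0.675000

P(5.7) = 4×L_0(5.7) + (-9)×L_1(5.7)
P(5.7) = -4.775000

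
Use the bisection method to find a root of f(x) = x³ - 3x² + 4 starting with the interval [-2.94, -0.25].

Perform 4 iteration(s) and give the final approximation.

f(x) = x³ - 3x² + 4
Initial interval: [-2.94, -0.25]

Iteration 1:
  c_1 = (-2.940000 + (-0.250000))/2 = -1.595000
  f(c_1) = f(-1.595000) = -7.689795
  f(a) × f(c) ≥ 0, new interval: [-1.595000, -0.250000]
Iteration 2:
  c_2 = (-1.595000 + (-0.250000))/2 = -0.922500
  f(c_2) = f(-0.922500) = 0.661928
  f(a) × f(c) < 0, new interval: [-1.595000, -0.922500]
Iteration 3:
  c_3 = (-1.595000 + (-0.922500))/2 = -1.258750
  f(c_3) = f(-1.258750) = -2.747783
  f(a) × f(c) ≥ 0, new interval: [-1.258750, -0.922500]
Iteration 4:
  c_4 = (-1.258750 + (-0.922500))/2 = -1.090625
  f(c_4) = f(-1.090625) = -0.865647
  f(a) × f(c) ≥ 0, new interval: [-1.090625, -0.922500]

After 4 iteration(s), the approximation is c_4 = -1.090625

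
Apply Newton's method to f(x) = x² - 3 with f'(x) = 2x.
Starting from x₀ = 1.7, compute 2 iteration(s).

f(x) = x² - 3
f'(x) = 2x
x₀ = 1.7

Newton-Raphson formula: x_{n+1} = x_n - f(x_n)/f'(x_n)

Iteration 1:
  f(1.700000) = -0.110000
  f'(1.700000) = 3.400000
  x_1 = 1.700000 - (-0.110000)/3.400000 = 1.732353
Iteration 2:
  f(1.732353) = 0.001047
  f'(1.732353) = 3.464706
  x_2 = 1.732353 - 0.001047/3.464706 = 1.732051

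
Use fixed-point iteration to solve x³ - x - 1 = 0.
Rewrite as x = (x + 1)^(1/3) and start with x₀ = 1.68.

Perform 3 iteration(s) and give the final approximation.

Equation: x³ - x - 1 = 0
Fixed-point form: x = (x + 1)^(1/3)
x₀ = 1.68

x_1 = g(1.680000) = 1.389030
x_2 = g(1.389030) = 1.336823
x_3 = g(1.336823) = 1.327013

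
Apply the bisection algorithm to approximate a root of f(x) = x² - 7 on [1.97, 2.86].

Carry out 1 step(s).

f(x) = x² - 7
Initial interval: [1.97, 2.86]

Iteration 1:
  c_1 = (1.970000 + 2.860000)/2 = 2.415000
  f(c_1) = f(2.415000) = -1.167775
  f(a) × f(c) ≥ 0, new interval: [2.415000, 2.860000]

After 1 iteration(s), the approximation is c_1 = 2.415000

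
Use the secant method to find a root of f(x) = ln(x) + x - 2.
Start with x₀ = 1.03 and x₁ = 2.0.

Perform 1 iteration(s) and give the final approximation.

f(x) = ln(x) + x - 2
x₀ = 1.03, x₁ = 2.0

Secant formula: x_{n+1} = x_n - f(x_n)(x_n - x_{n-1})/(f(x_n) - f(x_{n-1}))

Iteration 1:
  f(1.030000) = -0.940441
  f(2.000000) = 0.693147
  x_2 = 2.000000 - 0.693147×(2.000000 - 1.030000)/(0.693147 - (-0.940441))
       = 1.588420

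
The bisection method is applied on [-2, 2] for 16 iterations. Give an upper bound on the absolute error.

Bisection error bound: |error| ≤ (b-a)/2^n
|error| ≤ (2 - (-2))/2^16 = 4/2^16
|error| ≤ 0.0000610352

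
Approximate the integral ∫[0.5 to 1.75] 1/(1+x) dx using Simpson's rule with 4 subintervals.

f(x) = 1/(1+x)
a = 0.5, b = 1.75, n = 4
h = (b - a)/n = 0.312500

Simpson's rule: (h/3)[f(x₀) + 4f(x₁) + 2f(x₂) + ... + f(xₙ)]

x_0 = 0.5000, f(x_0) = 0.666667, coefficient = 1
x_1 = 0.8125, f(x_1) = 0.551724, coefficient = 4
x_2 = 1.1250, f(x_2) = 0.470588, coefficient = 2
x_3 = 1.4375, f(x_3) = 0.410256, coefficient = 4
x_4 = 1.7500, f(x_4) = 0.363636, coefficient = 1

I ≈ (0.312500/3) × 5.819402 = 0.606188
Exact value: 0.606136
Error: 0.000052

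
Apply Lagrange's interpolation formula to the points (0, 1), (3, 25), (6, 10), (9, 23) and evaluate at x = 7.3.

Lagrange interpolation formula:
P(x) = Σ yᵢ × Lᵢ(x)
where Lᵢ(x) = Π_{j≠i} (x - xⱼ)/(xᵢ - xⱼ)

L_0(7.3) = (7.3 - 3)/(0 - 3) × (7.3 - 6)/(0 - 6) × (7.3 - 9)/(0 - 9) = 0.058660
L_1(7.3) = (7.3 - 0)/(3 - 0) × (7.3 - 6)/(3 - 6) × (7.3 - 9)/(3 - 9) = -0.298759
L_2(7.3) = (7.3 - 0)/(6 - 0) × (7.3 - 3)/(6 - 3) × (7.3 - 9)/(6 - 9) = 0.988204
L_3(7.3) = (7.3 - 0)/(9 - 0) × (7.3 - 3)/(9 - 3) × (7.3 - 6)/(9 - 6) = 0.251895

P(7.3) = 1×L_0(7.3) + 25×L_1(7.3) + 10×L_2(7.3) + 23×L_3(7.3)
P(7.3) = 8.265302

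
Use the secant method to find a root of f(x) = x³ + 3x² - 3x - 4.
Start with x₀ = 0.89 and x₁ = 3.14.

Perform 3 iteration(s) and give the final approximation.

f(x) = x³ + 3x² - 3x - 4
x₀ = 0.89, x₁ = 3.14

Secant formula: x_{n+1} = x_n - f(x_n)(x_n - x_{n-1})/(f(x_n) - f(x_{n-1}))

Iteration 1:
  f(0.890000) = -3.588731
  f(3.140000) = 47.117944
  x_2 = 3.140000 - 47.117944×(3.140000 - 0.890000)/(47.117944 - (-3.588731))
       = 1.049242
Iteration 2:
  f(3.140000) = 47.117944
  f(1.049242) = -2.689878
  x_3 = 1.049242 - (-2.689878)×(1.049242 - 3.140000)/(-2.689878 - 47.117944)
       = 1.162154
Iteration 3:
  f(1.049242) = -2.689878
  f(1.162154) = -1.865050
  x_4 = 1.162154 - (-1.865050)×(1.162154 - 1.049242)/(-1.865050 - (-2.689878))
       = 1.417462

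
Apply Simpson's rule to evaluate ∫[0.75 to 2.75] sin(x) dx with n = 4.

f(x) = sin(x)
a = 0.75, b = 2.75, n = 4
h = (b - a)/n = 0.500000

Simpson's rule: (h/3)[f(x₀) + 4f(x₁) + 2f(x₂) + ... + f(xₙ)]

x_0 = 0.7500, f(x_0) = 0.681639, coefficient = 1
x_1 = 1.2500, f(x_1) = 0.948985, coefficient = 4
x_2 = 1.7500, f(x_2) = 0.983986, coefficient = 2
x_3 = 2.2500, f(x_3) = 0.778073, coefficient = 4
x_4 = 2.7500, f(x_4) = 0.381661, coefficient = 1

I ≈ (0.500000/3) × 9.939503 = 1.656584
Exact value: 1.655991
Error: 0.000593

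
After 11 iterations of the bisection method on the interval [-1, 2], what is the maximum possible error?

Bisection error bound: |error| ≤ (b-a)/2^n
|error| ≤ (2 - (-1))/2^11 = 3/2^11
|error| ≤ 0.0014648438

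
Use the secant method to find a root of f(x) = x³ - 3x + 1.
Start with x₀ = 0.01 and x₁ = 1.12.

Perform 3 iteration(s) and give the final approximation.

f(x) = x³ - 3x + 1
x₀ = 0.01, x₁ = 1.12

Secant formula: x_{n+1} = x_n - f(x_n)(x_n - x_{n-1})/(f(x_n) - f(x_{n-1}))

Iteration 1:
  f(0.010000) = 0.970001
  f(1.120000) = -0.955072
  x_2 = 1.120000 - (-0.955072)×(1.120000 - 0.010000)/(-0.955072 - 0.970001)
       = 0.569304
Iteration 2:
  f(1.120000) = -0.955072
  f(0.569304) = -0.523397
  x_3 = 0.569304 - (-0.523397)×(0.569304 - 1.120000)/(-0.523397 - (-0.955072))
       = -0.098402
Iteration 3:
  f(0.569304) = -0.523397
  f(-0.098402) = 1.294254
  x_4 = -0.098402 - 1.294254×(-0.098402 - 0.569304)/(1.294254 - (-0.523397))
       = 0.377036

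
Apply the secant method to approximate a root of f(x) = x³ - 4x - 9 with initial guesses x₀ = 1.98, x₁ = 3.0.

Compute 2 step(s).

f(x) = x³ - 4x - 9
x₀ = 1.98, x₁ = 3.0

Secant formula: x_{n+1} = x_n - f(x_n)(x_n - x_{n-1})/(f(x_n) - f(x_{n-1}))

Iteration 1:
  f(1.980000) = -9.157608
  f(3.000000) = 6.000000
  x_2 = 3.000000 - 6.000000×(3.000000 - 1.980000)/(6.000000 - (-9.157608))
       = 2.596242
Iteration 2:
  f(3.000000) = 6.000000
  f(2.596242) = -1.885064
  x_3 = 2.596242 - (-1.885064)×(2.596242 - 3.000000)/(-1.885064 - 6.000000)
       = 2.692768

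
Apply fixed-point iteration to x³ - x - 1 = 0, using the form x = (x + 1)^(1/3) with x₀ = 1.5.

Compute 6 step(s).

Equation: x³ - x - 1 = 0
Fixed-point form: x = (x + 1)^(1/3)
x₀ = 1.5

x_1 = g(1.500000) = 1.357209
x_2 = g(1.357209) = 1.330861
x_3 = g(1.330861) = 1.325884
x_4 = g(1.325884) = 1.324939
x_5 = g(1.324939) = 1.324760
x_6 = g(1.324760) = 1.324726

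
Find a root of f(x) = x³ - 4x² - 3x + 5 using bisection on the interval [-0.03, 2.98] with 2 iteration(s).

f(x) = x³ - 4x² - 3x + 5
Initial interval: [-0.03, 2.98]

Iteration 1:
  c_1 = (-0.030000 + 2.980000)/2 = 1.475000
  f(c_1) = f(1.475000) = -4.918453
  f(a) × f(c) < 0, new interval: [-0.030000, 1.475000]
Iteration 2:
  c_2 = (-0.030000 + 1.475000)/2 = 0.722500
  f(c_2) = f(0.722500) = 1.121625
  f(a) × f(c) ≥ 0, new interval: [0.722500, 1.475000]

After 2 iteration(s), the approximation is c_2 = 0.722500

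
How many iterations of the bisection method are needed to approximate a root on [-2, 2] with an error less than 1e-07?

We need (b-a)/2^n ≤ 1e-07
(2 - (-2))/2^n ≤ 1e-07
4/2^n ≤ 1e-07
2^n ≥ 40000000
n ≥ log₂(40000000) = 25.25
n ≥ 26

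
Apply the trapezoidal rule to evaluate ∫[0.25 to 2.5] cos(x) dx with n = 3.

f(x) = cos(x)
a = 0.25, b = 2.5, n = 3
h = (b - a)/n = 0.750000

Trapezoidal rule: (h/2)[f(x₀) + 2f(x₁) + 2f(x₂) + ... + f(xₙ)]

x_0 = 0.2500, f(x_0) = 0.968912, coefficient = 1
x_1 = 1.0000, f(x_1) = 0.540302, coefficient = 2
x_2 = 1.7500, f(x_2) = -0.178246, coefficient = 2
x_3 = 2.5000, f(x_3) = -0.801144, coefficient = 1

I ≈ (0.750000/2) × 0.891881 = 0.334455
Exact value: 0.351068
Error: 0.016613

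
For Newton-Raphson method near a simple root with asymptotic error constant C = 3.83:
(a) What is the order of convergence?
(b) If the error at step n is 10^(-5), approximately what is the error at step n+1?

(a) Newton-Raphson has quadratic (order 2) convergence near simple roots.
    This means |e_{n+1}| ≈ C|e_n|².

(b) With |e_n| = 10^(-5) and C = 3.83:
    |e_{n+1}| ≈ 3.83 × (10^(-5))² = 3.83 × 10^(-10)

(a) 2 (quadratic); (b) |e_{n+1}| ≈ 3.830e-10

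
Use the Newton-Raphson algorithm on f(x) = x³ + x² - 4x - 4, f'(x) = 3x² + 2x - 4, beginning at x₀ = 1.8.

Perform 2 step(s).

f(x) = x³ + x² - 4x - 4
f'(x) = 3x² + 2x - 4
x₀ = 1.8

Newton-Raphson formula: x_{n+1} = x_n - f(x_n)/f'(x_n)

Iteration 1:
  f(1.800000) = -2.128000
  f'(1.800000) = 9.320000
  x_1 = 1.800000 - (-2.128000)/9.320000 = 2.028326
Iteration 2:
  f(2.028326) = 0.345553
  f'(2.028326) = 12.398974
  x_2 = 2.028326 - 0.345553/12.398974 = 2.000457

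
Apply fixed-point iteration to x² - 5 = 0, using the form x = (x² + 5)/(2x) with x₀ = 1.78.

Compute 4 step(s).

Equation: x² - 5 = 0
Fixed-point form: x = (x² + 5)/(2x)
x₀ = 1.78

x_1 = g(1.780000) = 2.294494
x_2 = g(2.294494) = 2.236812
x_3 = g(2.236812) = 2.236068
x_4 = g(2.236068) = 2.236068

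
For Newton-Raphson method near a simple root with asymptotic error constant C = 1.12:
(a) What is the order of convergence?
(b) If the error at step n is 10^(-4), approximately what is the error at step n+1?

(a) Newton-Raphson has quadratic (order 2) convergence near simple roots.
    This means |e_{n+1}| ≈ C|e_n|².

(b) With |e_n| = 10^(-4) and C = 1.12:
    |e_{n+1}| ≈ 1.12 × (10^(-4))² = 1.12 × 10^(-8)

(a) 2 (quadratic); (b) |e_{n+1}| ≈ 1.120e-08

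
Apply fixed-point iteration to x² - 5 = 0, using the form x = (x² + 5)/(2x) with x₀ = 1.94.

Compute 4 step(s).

Equation: x² - 5 = 0
Fixed-point form: x = (x² + 5)/(2x)
x₀ = 1.94

x_1 = g(1.940000) = 2.258660
x_2 = g(2.258660) = 2.236181
x_3 = g(2.236181) = 2.236068
x_4 = g(2.236068) = 2.236068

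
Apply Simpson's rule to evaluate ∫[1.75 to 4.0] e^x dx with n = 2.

f(x) = e^x
a = 1.75, b = 4.0, n = 2
h = (b - a)/n = 1.125000

Simpson's rule: (h/3)[f(x₀) + 4f(x₁) + 2f(x₂) + ... + f(xₙ)]

x_0 = 1.7500, f(x_0) = 5.754603, coefficient = 1
x_1 = 2.8750, f(x_1) = 17.725424, coefficient = 4
x_2 = 4.0000, f(x_2) = 54.598150, coefficient = 1

I ≈ (1.125000/3) × 131.254449 = 49.220418
Exact value: 48.843547
Error: 0.376871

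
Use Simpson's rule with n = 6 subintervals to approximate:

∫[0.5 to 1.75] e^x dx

f(x) = e^x
a = 0.5, b = 1.75, n = 6
h = (b - a)/n = 0.208333

Simpson's rule: (h/3)[f(x₀) + 4f(x₁) + 2f(x₂) + ... + f(xₙ)]

x_0 = 0.5000, f(x_0) = 1.648721, coefficient = 1
x_1 = 0.7083, f(x_1) = 2.030604, coefficient = 4
x_2 = 0.9167, f(x_2) = 2.500940, coefficient = 2
x_3 = 1.1250, f(x_3) = 3.080217, coefficient = 4
x_4 = 1.3333, f(x_4) = 3.793668, coefficient = 2
x_5 = 1.5417, f(x_5) = 4.672371, coefficient = 4
x_6 = 1.7500, f(x_6) = 5.754603, coefficient = 1

I ≈ (0.208333/3) × 59.125308 = 4.105924
Exact value: 4.105881
Error: 0.000043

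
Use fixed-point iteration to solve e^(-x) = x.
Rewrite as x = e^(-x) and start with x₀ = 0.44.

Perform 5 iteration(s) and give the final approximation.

Equation: e^(-x) = x
Fixed-point form: x = e^(-x)
x₀ = 0.44

x_1 = g(0.440000) = 0.644036
x_2 = g(0.644036) = 0.525168
x_3 = g(0.525168) = 0.591456
x_4 = g(0.591456) = 0.553521
x_5 = g(0.553521) = 0.574922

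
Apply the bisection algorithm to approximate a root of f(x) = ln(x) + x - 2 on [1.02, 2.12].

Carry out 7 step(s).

f(x) = ln(x) + x - 2
Initial interval: [1.02, 2.12]

Iteration 1:
  c_1 = (1.020000 + 2.120000)/2 = 1.570000
  f(c_1) = f(1.570000) = 0.021076
  f(a) × f(c) < 0, new interval: [1.020000, 1.570000]
Iteration 2:
  c_2 = (1.020000 + 1.570000)/2 = 1.295000
  f(c_2) = f(1.295000) = -0.446489
  f(a) × f(c) ≥ 0, new interval: [1.295000, 1.570000]
Iteration 3:
  c_3 = (1.295000 + 1.570000)/2 = 1.432500
  f(c_3) = f(1.432500) = -0.208079
  f(a) × f(c) ≥ 0, new interval: [1.432500, 1.570000]
Iteration 4:
  c_4 = (1.432500 + 1.570000)/2 = 1.501250
  f(c_4) = f(1.501250) = -0.092452
  f(a) × f(c) ≥ 0, new interval: [1.501250, 1.570000]
Iteration 5:
  c_5 = (1.501250 + 1.570000)/2 = 1.535625
  f(c_5) = f(1.535625) = -0.035438
  f(a) × f(c) ≥ 0, new interval: [1.535625, 1.570000]
Iteration 6:
  c_6 = (1.535625 + 1.570000)/2 = 1.552812
  f(c_6) = f(1.552812) = -0.007120
  f(a) × f(c) ≥ 0, new interval: [1.552812, 1.570000]
Iteration 7:
  c_7 = (1.552812 + 1.570000)/2 = 1.561406
  f(c_7) = f(1.561406) = 0.006993
  f(a) × f(c) < 0, new interval: [1.552812, 1.561406]

After 7 iteration(s), the approximation is c_7 = 1.561406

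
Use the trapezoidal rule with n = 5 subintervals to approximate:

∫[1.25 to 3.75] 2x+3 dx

f(x) = 2x+3
a = 1.25, b = 3.75, n = 5
h = (b - a)/n = 0.500000

Trapezoidal rule: (h/2)[f(x₀) + 2f(x₁) + 2f(x₂) + ... + f(xₙ)]

x_0 = 1.2500, f(x_0) = 5.500000, coefficient = 1
x_1 = 1.7500, f(x_1) = 6.500000, coefficient = 2
x_2 = 2.2500, f(x_2) = 7.500000, coefficient = 2
x_3 = 2.7500, f(x_3) = 8.500000, coefficient = 2
x_4 = 3.2500, f(x_4) = 9.500000, coefficient = 2
x_5 = 3.7500, f(x_5) = 10.500000, coefficient = 1

I ≈ (0.500000/2) × 80.000000 = 20.000000
Exact value: 20.000000
Error: 0.000000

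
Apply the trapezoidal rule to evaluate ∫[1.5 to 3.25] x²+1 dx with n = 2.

f(x) = x²+1
a = 1.5, b = 3.25, n = 2
h = (b - a)/n = 0.875000

Trapezoidal rule: (h/2)[f(x₀) + 2f(x₁) + 2f(x₂) + ... + f(xₙ)]

x_0 = 1.5000, f(x_0) = 3.250000, coefficient = 1
x_1 = 2.3750, f(x_1) = 6.640625, coefficient = 2
x_2 = 3.2500, f(x_2) = 11.562500, coefficient = 1

I ≈ (0.875000/2) × 28.093750 = 12.291016
Exact value: 12.067708
Error: 0.223307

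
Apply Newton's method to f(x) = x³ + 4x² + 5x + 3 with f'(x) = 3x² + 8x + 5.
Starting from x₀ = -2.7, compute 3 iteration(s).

f(x) = x³ + 4x² + 5x + 3
f'(x) = 3x² + 8x + 5
x₀ = -2.7

Newton-Raphson formula: x_{n+1} = x_n - f(x_n)/f'(x_n)

Iteration 1:
  f(-2.700000) = -1.023000
  f'(-2.700000) = 5.270000
  x_1 = -2.700000 - (-1.023000)/5.270000 = -2.505882
Iteration 2:
  f(-2.505882) = -0.147180
  f'(-2.505882) = 3.791280
  x_2 = -2.505882 - (-0.147180)/3.791280 = -2.467062
Iteration 3:
  f(-2.467062) = -0.005243
  f'(-2.467062) = 3.522686
  x_3 = -2.467062 - (-0.005243)/3.522686 = -2.465573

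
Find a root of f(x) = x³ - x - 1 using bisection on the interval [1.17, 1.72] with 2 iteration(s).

f(x) = x³ - x - 1
Initial interval: [1.17, 1.72]

Iteration 1:
  c_1 = (1.170000 + 1.720000)/2 = 1.445000
  f(c_1) = f(1.445000) = 0.572196
  f(a) × f(c) < 0, new interval: [1.170000, 1.445000]
Iteration 2:
  c_2 = (1.170000 + 1.445000)/2 = 1.307500
  f(c_2) = f(1.307500) = -0.072255
  f(a) × f(c) ≥ 0, new interval: [1.307500, 1.445000]

After 2 iteration(s), the approximation is c_2 = 1.307500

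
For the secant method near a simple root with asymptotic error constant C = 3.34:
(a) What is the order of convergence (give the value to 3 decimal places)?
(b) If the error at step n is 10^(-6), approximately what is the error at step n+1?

(a) Secant method has superlinear convergence with order φ = (1+√5)/2 ≈ 1.618.
    This means |e_{n+1}| ≈ C|e_n|^1.618.

(b) With |e_n| = 10^(-6) and C = 3.34:
    |e_{n+1}| ≈ 3.34 × (10^(-6))^1.618 = 3.34 × 10^(-9.71)

(a) ≈ 1.618 (golden ratio); (b) |e_{n+1}| ≈ 6.539e-10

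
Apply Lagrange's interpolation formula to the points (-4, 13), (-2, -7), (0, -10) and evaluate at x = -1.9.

Lagrange interpolation formula:
P(x) = Σ yᵢ × Lᵢ(x)
where Lᵢ(x) = Π_{j≠i} (x - xⱼ)/(xᵢ - xⱼ)

L_0(-1.9) = (-1.9 - (-2))/(-4 - (-2)) × (-1.9 - 0)/(-4 - 0) = -0.023750
L_1(-1.9) = (-1.9 - (-4))/(-2 - (-4)) × (-1.9 - 0)/(-2 - 0) = 0.997500
L_2(-1.9) = (-1.9 - (-4))/(0 - (-4)) × (-1.9 - (-2))/(0 - (-2)) = 0.026250

P(-1.9) = 13×L_0(-1.9) + (-7)×L_1(-1.9) + (-10)×L_2(-1.9)
P(-1.9) = -7.553750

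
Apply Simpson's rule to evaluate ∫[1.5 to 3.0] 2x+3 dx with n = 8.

f(x) = 2x+3
a = 1.5, b = 3.0, n = 8
h = (b - a)/n = 0.187500

Simpson's rule: (h/3)[f(x₀) + 4f(x₁) + 2f(x₂) + ... + f(xₙ)]

x_0 = 1.5000, f(x_0) = 6.000000, coefficient = 1
x_1 = 1.6875, f(x_1) = 6.375000, coefficient = 4
x_2 = 1.8750, f(x_2) = 6.750000, coefficient = 2
x_3 = 2.0625, f(x_3) = 7.125000, coefficient = 4
x_4 = 2.2500, f(x_4) = 7.500000, coefficient = 2
x_5 = 2.4375, f(x_5) = 7.875000, coefficient = 4
x_6 = 2.6250, f(x_6) = 8.250000, coefficient = 2
x_7 = 2.8125, f(x_7) = 8.625000, coefficient = 4
x_8 = 3.0000, f(x_8) = 9.000000, coefficient = 1

I ≈ (0.187500/3) × 180.000000 = 11.250000
Exact value: 11.250000
Error: 0.000000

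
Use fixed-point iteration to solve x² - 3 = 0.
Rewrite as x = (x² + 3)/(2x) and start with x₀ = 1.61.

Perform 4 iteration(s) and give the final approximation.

Equation: x² - 3 = 0
Fixed-point form: x = (x² + 3)/(2x)
x₀ = 1.61

x_1 = g(1.610000) = 1.736677
x_2 = g(1.736677) = 1.732057
x_3 = g(1.732057) = 1.732051
x_4 = g(1.732051) = 1.732051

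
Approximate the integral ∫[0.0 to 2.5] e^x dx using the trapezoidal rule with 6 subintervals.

f(x) = e^x
a = 0.0, b = 2.5, n = 6
h = (b - a)/n = 0.416667

Trapezoidal rule: (h/2)[f(x₀) + 2f(x₁) + 2f(x₂) + ... + f(xₙ)]

x_0 = 0.0000, f(x_0) = 1.000000, coefficient = 1
x_1 = 0.4167, f(x_1) = 1.516897, coefficient = 2
x_2 = 0.8333, f(x_2) = 2.300976, coefficient = 2
x_3 = 1.2500, f(x_3) = 3.490343, coefficient = 2
x_4 = 1.6667, f(x_4) = 5.294490, coefficient = 2
x_5 = 2.0833, f(x_5) = 8.031195, coefficient = 2
x_6 = 2.5000, f(x_6) = 12.182494, coefficient = 1

I ≈ (0.416667/2) × 54.450295 = 11.343812
Exact value: 11.182494
Error: 0.161318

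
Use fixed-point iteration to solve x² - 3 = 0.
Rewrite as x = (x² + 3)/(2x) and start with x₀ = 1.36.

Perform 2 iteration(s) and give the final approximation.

Equation: x² - 3 = 0
Fixed-point form: x = (x² + 3)/(2x)
x₀ = 1.36

x_1 = g(1.360000) = 1.782941
x_2 = g(1.782941) = 1.732777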